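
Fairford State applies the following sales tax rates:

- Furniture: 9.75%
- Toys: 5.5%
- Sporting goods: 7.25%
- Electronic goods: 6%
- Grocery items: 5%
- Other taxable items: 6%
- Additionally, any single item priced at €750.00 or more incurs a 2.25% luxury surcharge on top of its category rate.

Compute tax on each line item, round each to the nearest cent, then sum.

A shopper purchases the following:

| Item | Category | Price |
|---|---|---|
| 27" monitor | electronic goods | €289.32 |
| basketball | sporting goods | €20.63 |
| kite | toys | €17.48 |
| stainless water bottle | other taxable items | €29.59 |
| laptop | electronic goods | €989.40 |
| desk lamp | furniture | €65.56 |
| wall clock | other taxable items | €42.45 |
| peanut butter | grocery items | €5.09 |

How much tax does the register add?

€112.42

27" monitor €289.32: electronic goods → 6% → €17.36
Basketball €20.63: sporting goods → 7.25% → €1.50
Kite €17.48: toys → 5.5% → €0.96
Stainless water bottle €29.59: other taxable items → 6% → €1.78
Laptop €989.40: electronic goods → 6% + 2.25% surcharge = 8.25% → €81.63
Desk lamp €65.56: furniture → 9.75% → €6.39
Wall clock €42.45: other taxable items → 6% → €2.55
Peanut butter €5.09: grocery items → 5% → €0.25
Total tax = €17.36 + €1.50 + €0.96 + €1.78 + €81.63 + €6.39 + €2.55 + €0.25 = €112.42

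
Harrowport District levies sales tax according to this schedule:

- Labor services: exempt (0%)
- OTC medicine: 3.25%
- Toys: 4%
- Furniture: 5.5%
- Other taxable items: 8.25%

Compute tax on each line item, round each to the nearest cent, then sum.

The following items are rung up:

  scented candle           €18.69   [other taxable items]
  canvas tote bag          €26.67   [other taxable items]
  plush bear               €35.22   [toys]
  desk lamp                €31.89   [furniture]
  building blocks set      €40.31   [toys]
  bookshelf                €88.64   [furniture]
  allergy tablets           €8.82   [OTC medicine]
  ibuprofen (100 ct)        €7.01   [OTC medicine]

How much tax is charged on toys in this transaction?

€3.02

Plush bear €35.22: toys → 4% → €1.41
Building blocks set €40.31: toys → 4% → €1.61
Tax on toys = €1.41 + €1.61 = €3.02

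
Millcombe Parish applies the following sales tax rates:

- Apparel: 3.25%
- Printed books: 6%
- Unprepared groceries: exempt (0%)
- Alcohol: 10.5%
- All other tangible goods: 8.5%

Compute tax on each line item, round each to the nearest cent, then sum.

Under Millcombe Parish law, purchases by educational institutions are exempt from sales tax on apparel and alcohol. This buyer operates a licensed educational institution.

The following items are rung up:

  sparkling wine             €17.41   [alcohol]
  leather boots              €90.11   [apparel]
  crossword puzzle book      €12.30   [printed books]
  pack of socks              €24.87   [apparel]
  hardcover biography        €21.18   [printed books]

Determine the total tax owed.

Sparkling wine €17.41: alcohol, buyer-exempt → 0% → €0.00
Leather boots €90.11: apparel, buyer-exempt → 0% → €0.00
Crossword puzzle book €12.30: printed books → 6% → €0.74
Pack of socks €24.87: apparel, buyer-exempt → 0% → €0.00
Hardcover biography €21.18: printed books → 6% → €1.27
Total tax = €0.74 + €1.27 = €2.01

€2.01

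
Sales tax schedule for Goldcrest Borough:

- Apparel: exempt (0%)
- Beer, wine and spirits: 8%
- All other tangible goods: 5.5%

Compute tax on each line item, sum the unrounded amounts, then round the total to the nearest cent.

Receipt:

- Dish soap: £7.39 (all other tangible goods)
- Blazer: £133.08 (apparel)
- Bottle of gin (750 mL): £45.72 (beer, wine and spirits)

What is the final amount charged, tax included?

Dish soap £7.39: all other tangible goods → 5.5% → £0.40645
Blazer £133.08: apparel → 0% → £0.00
Bottle of gin (750 mL) £45.72: beer, wine and spirits → 8% → £3.6576
Subtotal = £186.19; unrounded tax = £4.06405 → £4.06; total due = £190.25

£190.25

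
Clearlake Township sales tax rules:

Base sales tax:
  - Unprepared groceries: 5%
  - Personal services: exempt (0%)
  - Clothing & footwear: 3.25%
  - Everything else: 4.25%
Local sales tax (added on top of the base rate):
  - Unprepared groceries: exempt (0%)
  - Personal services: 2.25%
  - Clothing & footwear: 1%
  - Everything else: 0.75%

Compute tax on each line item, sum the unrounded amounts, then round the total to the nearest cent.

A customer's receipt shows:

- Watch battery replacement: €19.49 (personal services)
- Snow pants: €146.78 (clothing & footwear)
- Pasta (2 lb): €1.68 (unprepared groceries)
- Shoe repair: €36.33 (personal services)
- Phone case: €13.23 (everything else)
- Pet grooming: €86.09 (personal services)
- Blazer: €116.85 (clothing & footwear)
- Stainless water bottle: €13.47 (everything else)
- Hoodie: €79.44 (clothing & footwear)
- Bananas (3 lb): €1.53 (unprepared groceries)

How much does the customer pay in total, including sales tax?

Watch battery replacement €19.49: personal services → 0% + 2.25% local = 2.25% → €0.438525
Snow pants €146.78: clothing & footwear → 3.25% + 1% local = 4.25% → €6.23815
Pasta (2 lb) €1.68: unprepared groceries → 5% + 0% local = 5% → €0.084
Shoe repair €36.33: personal services → 0% + 2.25% local = 2.25% → €0.817425
Phone case €13.23: everything else → 4.25% + 0.75% local = 5% → €0.6615
Pet grooming €86.09: personal services → 0% + 2.25% local = 2.25% → €1.937025
Blazer €116.85: clothing & footwear → 3.25% + 1% local = 4.25% → €4.966125
Stainless water bottle €13.47: everything else → 4.25% + 0.75% local = 5% → €0.6735
Hoodie €79.44: clothing & footwear → 3.25% + 1% local = 4.25% → €3.3762
Bananas (3 lb) €1.53: unprepared groceries → 5% + 0% local = 5% → €0.0765
Subtotal = €514.89; unrounded tax = €19.26895 → €19.27; total due = €534.16

€534.16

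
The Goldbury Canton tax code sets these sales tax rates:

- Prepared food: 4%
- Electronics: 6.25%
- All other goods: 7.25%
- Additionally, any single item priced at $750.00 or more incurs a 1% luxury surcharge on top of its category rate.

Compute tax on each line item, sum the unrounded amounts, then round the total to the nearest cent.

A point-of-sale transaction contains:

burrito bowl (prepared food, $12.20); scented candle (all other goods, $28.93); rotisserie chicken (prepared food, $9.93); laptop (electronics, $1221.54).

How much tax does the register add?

$91.54

Burrito bowl $12.20: prepared food → 4% → $0.488
Scented candle $28.93: all other goods → 7.25% → $2.097425
Rotisserie chicken $9.93: prepared food → 4% → $0.3972
Laptop $1221.54: electronics → 6.25% + 1% surcharge = 7.25% → $88.56165
Unrounded tax sum = $91.544275 → $91.54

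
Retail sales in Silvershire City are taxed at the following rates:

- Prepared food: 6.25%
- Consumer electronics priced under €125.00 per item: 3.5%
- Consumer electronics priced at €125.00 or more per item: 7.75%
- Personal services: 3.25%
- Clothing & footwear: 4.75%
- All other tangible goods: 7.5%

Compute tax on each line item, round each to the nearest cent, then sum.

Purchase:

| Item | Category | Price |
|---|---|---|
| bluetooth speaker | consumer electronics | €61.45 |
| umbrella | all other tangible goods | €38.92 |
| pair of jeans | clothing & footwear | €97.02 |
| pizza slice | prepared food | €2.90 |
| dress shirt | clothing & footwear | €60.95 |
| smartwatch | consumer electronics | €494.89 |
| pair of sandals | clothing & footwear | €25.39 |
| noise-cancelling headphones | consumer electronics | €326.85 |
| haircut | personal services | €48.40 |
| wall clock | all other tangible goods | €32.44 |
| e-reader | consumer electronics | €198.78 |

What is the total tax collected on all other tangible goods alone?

Umbrella €38.92: all other tangible goods → 7.5% → €2.92
Wall clock €32.44: all other tangible goods → 7.5% → €2.43
Tax on all other tangible goods = €2.92 + €2.43 = €5.35

€5.35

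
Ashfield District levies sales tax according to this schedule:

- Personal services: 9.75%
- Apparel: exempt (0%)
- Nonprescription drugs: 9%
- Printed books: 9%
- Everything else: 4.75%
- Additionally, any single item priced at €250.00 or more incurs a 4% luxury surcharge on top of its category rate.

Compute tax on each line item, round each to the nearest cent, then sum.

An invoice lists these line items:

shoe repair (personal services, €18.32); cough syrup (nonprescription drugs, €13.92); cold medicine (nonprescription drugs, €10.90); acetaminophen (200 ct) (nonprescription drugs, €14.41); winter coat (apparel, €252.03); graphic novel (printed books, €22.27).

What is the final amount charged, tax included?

€349.25

Shoe repair €18.32: personal services → 9.75% → €1.79
Cough syrup €13.92: nonprescription drugs → 9% → €1.25
Cold medicine €10.90: nonprescription drugs → 9% → €0.98
Acetaminophen (200 ct) €14.41: nonprescription drugs → 9% → €1.30
Winter coat €252.03: apparel → 0% + 4% surcharge = 4% → €10.08
Graphic novel €22.27: printed books → 9% → €2.00
Subtotal = €331.85; tax = €17.40; total due = €349.25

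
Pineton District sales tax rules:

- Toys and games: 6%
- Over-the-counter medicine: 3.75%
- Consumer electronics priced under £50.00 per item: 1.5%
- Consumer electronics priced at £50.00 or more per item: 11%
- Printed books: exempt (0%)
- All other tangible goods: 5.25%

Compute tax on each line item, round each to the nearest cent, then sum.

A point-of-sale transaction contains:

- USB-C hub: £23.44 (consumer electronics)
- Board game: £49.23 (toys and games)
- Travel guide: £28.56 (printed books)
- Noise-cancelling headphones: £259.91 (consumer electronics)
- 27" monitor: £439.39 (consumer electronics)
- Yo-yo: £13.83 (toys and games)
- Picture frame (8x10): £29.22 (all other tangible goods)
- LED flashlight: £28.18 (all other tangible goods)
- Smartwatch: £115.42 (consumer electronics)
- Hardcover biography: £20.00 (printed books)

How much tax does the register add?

£96.76

USB-C hub £23.44: consumer electronics, under £50.00 → 1.5% → £0.35
Board game £49.23: toys and games → 6% → £2.95
Travel guide £28.56: printed books → 0% → £0.00
Noise-cancelling headphones £259.91: consumer electronics, £50.00 or more → 11% → £28.59
27" monitor £439.39: consumer electronics, £50.00 or more → 11% → £48.33
Yo-yo £13.83: toys and games → 6% → £0.83
Picture frame (8x10) £29.22: all other tangible goods → 5.25% → £1.53
LED flashlight £28.18: all other tangible goods → 5.25% → £1.48
Smartwatch £115.42: consumer electronics, £50.00 or more → 11% → £12.70
Hardcover biography £20.00: printed books → 0% → £0.00
Total tax = £0.35 + £2.95 + £28.59 + £48.33 + £0.83 + £1.53 + £1.48 + £12.70 = £96.76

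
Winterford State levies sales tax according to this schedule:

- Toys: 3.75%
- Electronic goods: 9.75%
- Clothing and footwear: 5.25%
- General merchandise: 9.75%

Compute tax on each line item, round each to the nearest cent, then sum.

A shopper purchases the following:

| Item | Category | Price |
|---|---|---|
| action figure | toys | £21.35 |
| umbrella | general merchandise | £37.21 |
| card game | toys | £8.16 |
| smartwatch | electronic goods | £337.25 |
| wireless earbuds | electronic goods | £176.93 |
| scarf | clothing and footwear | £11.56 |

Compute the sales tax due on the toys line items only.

Action figure £21.35: toys → 3.75% → £0.80
Card game £8.16: toys → 3.75% → £0.31
Tax on toys = £0.80 + £0.31 = £1.11

£1.11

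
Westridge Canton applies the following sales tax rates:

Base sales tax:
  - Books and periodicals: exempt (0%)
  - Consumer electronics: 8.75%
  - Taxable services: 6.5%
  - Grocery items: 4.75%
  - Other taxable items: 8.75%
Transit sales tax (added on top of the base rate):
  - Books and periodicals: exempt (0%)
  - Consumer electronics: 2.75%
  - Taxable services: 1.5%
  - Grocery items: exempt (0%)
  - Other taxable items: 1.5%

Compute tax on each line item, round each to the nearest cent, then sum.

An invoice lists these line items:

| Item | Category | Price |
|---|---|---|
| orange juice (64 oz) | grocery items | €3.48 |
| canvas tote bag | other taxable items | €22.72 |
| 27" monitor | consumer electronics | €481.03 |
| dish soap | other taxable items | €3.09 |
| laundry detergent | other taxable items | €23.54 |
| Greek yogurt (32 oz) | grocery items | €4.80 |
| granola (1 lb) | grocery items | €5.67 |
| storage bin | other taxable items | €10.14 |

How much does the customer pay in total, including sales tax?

€616.56

Orange juice (64 oz) €3.48: grocery items → 4.75% + 0% transit = 4.75% → €0.17
Canvas tote bag €22.72: other taxable items → 8.75% + 1.5% transit = 10.25% → €2.33
27" monitor €481.03: consumer electronics → 8.75% + 2.75% transit = 11.5% → €55.32
Dish soap €3.09: other taxable items → 8.75% + 1.5% transit = 10.25% → €0.32
Laundry detergent €23.54: other taxable items → 8.75% + 1.5% transit = 10.25% → €2.41
Greek yogurt (32 oz) €4.80: grocery items → 4.75% + 0% transit = 4.75% → €0.23
Granola (1 lb) €5.67: grocery items → 4.75% + 0% transit = 4.75% → €0.27
Storage bin €10.14: other taxable items → 8.75% + 1.5% transit = 10.25% → €1.04
Subtotal = €554.47; tax = €62.09; total due = €616.56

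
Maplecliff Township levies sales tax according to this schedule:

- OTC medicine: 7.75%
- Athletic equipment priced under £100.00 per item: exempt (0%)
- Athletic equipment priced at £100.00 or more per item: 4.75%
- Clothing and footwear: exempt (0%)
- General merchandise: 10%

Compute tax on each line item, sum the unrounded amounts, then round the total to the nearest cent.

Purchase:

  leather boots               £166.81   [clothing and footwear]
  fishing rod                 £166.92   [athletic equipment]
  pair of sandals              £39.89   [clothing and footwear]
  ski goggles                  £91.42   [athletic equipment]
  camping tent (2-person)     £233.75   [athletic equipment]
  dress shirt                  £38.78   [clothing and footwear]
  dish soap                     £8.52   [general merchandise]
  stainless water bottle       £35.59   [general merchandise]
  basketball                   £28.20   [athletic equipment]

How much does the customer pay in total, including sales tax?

Leather boots £166.81: clothing and footwear → 0% → £0.00
Fishing rod £166.92: athletic equipment, £100.00 or more → 4.75% → £7.9287
Pair of sandals £39.89: clothing and footwear → 0% → £0.00
Ski goggles £91.42: athletic equipment, under £100.00 → 0% → £0.00
Camping tent (2-person) £233.75: athletic equipment, £100.00 or more → 4.75% → £11.103125
Dress shirt £38.78: clothing and footwear → 0% → £0.00
Dish soap £8.52: general merchandise → 10% → £0.852
Stainless water bottle £35.59: general merchandise → 10% → £3.559
Basketball £28.20: athletic equipment, under £100.00 → 0% → £0.00
Subtotal = £809.88; unrounded tax = £23.442825 → £23.44; total due = £833.32

£833.32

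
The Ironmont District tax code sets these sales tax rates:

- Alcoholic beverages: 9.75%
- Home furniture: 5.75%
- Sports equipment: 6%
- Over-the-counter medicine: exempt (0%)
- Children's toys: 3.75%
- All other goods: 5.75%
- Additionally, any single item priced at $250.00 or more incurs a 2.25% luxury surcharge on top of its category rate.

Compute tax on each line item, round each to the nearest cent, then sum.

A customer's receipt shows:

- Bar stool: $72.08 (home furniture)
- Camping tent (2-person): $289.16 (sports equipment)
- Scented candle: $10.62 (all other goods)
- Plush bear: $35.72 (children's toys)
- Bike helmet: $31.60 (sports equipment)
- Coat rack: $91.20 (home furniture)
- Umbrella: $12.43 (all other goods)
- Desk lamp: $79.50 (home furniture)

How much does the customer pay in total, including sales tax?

Bar stool $72.08: home furniture → 5.75% → $4.14
Camping tent (2-person) $289.16: sports equipment → 6% + 2.25% surcharge = 8.25% → $23.86
Scented candle $10.62: all other goods → 5.75% → $0.61
Plush bear $35.72: children's toys → 3.75% → $1.34
Bike helmet $31.60: sports equipment → 6% → $1.90
Coat rack $91.20: home furniture → 5.75% → $5.24
Umbrella $12.43: all other goods → 5.75% → $0.71
Desk lamp $79.50: home furniture → 5.75% → $4.57
Subtotal = $622.31; tax = $42.37; total due = $664.68

$664.68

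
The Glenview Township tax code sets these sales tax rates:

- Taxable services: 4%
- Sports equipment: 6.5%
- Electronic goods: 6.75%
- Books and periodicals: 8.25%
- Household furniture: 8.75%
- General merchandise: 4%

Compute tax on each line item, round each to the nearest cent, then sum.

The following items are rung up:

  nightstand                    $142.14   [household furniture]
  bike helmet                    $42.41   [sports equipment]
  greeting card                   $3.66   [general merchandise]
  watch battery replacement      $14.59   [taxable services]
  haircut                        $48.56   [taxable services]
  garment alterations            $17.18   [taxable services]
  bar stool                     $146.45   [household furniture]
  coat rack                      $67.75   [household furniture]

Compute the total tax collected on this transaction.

$37.30

Nightstand $142.14: household furniture → 8.75% → $12.44
Bike helmet $42.41: sports equipment → 6.5% → $2.76
Greeting card $3.66: general merchandise → 4% → $0.15
Watch battery replacement $14.59: taxable services → 4% → $0.58
Haircut $48.56: taxable services → 4% → $1.94
Garment alterations $17.18: taxable services → 4% → $0.69
Bar stool $146.45: household furniture → 8.75% → $12.81
Coat rack $67.75: household furniture → 8.75% → $5.93
Total tax = $12.44 + $2.76 + $0.15 + $0.58 + $1.94 + $0.69 + $12.81 + $5.93 = $37.30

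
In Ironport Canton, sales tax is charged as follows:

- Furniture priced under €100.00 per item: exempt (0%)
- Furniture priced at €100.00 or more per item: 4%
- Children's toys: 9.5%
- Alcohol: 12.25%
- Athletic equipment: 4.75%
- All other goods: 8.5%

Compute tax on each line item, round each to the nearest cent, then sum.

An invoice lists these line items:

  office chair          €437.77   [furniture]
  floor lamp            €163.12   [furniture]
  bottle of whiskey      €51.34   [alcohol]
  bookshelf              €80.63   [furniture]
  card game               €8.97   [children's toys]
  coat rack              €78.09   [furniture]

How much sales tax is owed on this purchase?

Office chair €437.77: furniture, €100.00 or more → 4% → €17.51
Floor lamp €163.12: furniture, €100.00 or more → 4% → €6.52
Bottle of whiskey €51.34: alcohol → 12.25% → €6.29
Bookshelf €80.63: furniture, under €100.00 → 0% → €0.00
Card game €8.97: children's toys → 9.5% → €0.85
Coat rack €78.09: furniture, under €100.00 → 0% → €0.00
Total tax = €17.51 + €6.52 + €6.29 + €0.85 = €31.17

€31.17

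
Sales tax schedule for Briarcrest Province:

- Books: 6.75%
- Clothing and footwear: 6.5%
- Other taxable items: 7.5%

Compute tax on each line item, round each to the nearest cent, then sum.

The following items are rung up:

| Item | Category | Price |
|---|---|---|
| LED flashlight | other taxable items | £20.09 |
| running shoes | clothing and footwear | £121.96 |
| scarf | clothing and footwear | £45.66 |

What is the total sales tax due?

LED flashlight £20.09: other taxable items → 7.5% → £1.51
Running shoes £121.96: clothing and footwear → 6.5% → £7.93
Scarf £45.66: clothing and footwear → 6.5% → £2.97
Total tax = £1.51 + £7.93 + £2.97 = £12.41

£12.41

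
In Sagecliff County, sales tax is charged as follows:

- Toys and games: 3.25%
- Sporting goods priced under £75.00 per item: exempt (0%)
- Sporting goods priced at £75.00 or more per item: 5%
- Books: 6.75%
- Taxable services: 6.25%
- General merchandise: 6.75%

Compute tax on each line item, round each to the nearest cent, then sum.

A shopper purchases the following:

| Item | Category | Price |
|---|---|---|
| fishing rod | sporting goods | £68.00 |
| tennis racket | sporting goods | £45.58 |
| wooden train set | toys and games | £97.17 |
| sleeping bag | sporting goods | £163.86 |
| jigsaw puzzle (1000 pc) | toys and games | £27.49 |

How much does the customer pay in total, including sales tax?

Fishing rod £68.00: sporting goods, under £75.00 → 0% → £0.00
Tennis racket £45.58: sporting goods, under £75.00 → 0% → £0.00
Wooden train set £97.17: toys and games → 3.25% → £3.16
Sleeping bag £163.86: sporting goods, £75.00 or more → 5% → £8.19
Jigsaw puzzle (1000 pc) £27.49: toys and games → 3.25% → £0.89
Subtotal = £402.10; tax = £12.24; total due = £414.34

£414.34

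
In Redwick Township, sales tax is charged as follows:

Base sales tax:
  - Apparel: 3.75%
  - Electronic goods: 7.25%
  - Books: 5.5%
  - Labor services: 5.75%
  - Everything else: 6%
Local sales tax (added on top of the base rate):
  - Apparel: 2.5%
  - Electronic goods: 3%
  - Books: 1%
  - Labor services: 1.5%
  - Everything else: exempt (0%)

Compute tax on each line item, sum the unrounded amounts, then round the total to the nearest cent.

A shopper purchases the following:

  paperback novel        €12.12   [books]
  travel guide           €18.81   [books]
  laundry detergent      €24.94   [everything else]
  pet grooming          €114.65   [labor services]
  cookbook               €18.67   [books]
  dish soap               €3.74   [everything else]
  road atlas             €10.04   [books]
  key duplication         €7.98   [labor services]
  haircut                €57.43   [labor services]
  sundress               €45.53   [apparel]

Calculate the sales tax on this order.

€21.50

Paperback novel €12.12: books → 5.5% + 1% local = 6.5% → €0.7878
Travel guide €18.81: books → 5.5% + 1% local = 6.5% → €1.22265
Laundry detergent €24.94: everything else → 6% + 0% local = 6% → €1.4964
Pet grooming €114.65: labor services → 5.75% + 1.5% local = 7.25% → €8.312125
Cookbook €18.67: books → 5.5% + 1% local = 6.5% → €1.21355
Dish soap €3.74: everything else → 6% + 0% local = 6% → €0.2244
Road atlas €10.04: books → 5.5% + 1% local = 6.5% → €0.6526
Key duplication €7.98: labor services → 5.75% + 1.5% local = 7.25% → €0.57855
Haircut €57.43: labor services → 5.75% + 1.5% local = 7.25% → €4.163675
Sundress €45.53: apparel → 3.75% + 2.5% local = 6.25% → €2.845625
Unrounded tax sum = €21.497375 → €21.50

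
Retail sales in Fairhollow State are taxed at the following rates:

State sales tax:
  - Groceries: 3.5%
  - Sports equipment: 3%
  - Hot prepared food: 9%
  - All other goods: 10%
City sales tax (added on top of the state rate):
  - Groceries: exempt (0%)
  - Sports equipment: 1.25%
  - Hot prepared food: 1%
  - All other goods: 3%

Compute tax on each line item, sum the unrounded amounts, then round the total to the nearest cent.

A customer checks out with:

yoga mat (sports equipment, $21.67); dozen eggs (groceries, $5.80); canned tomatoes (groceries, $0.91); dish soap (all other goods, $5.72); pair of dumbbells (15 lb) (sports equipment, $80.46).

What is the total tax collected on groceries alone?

$0.23

Dozen eggs $5.80: groceries → 3.5% + 0% city = 3.5% → $0.203
Canned tomatoes $0.91: groceries → 3.5% + 0% city = 3.5% → $0.03185
Tax on groceries: unrounded sum = $0.23485 → $0.23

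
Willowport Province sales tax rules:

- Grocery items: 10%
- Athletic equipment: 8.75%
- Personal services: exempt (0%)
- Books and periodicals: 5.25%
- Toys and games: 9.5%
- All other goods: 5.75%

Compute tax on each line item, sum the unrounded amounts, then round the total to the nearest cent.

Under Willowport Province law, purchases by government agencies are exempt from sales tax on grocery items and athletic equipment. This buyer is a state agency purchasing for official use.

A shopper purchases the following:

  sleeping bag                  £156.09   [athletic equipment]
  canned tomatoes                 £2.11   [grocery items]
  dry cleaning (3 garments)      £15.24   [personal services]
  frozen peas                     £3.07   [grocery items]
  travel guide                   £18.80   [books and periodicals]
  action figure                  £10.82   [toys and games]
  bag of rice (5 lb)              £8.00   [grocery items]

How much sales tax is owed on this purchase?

£2.01

Sleeping bag £156.09: athletic equipment, buyer-exempt → 0% → £0.00
Canned tomatoes £2.11: grocery items, buyer-exempt → 0% → £0.00
Dry cleaning (3 garments) £15.24: personal services → 0% → £0.00
Frozen peas £3.07: grocery items, buyer-exempt → 0% → £0.00
Travel guide £18.80: books and periodicals → 5.25% → £0.987
Action figure £10.82: toys and games → 9.5% → £1.0279
Bag of rice (5 lb) £8.00: grocery items, buyer-exempt → 0% → £0.00
Unrounded tax sum = £2.0149 → £2.01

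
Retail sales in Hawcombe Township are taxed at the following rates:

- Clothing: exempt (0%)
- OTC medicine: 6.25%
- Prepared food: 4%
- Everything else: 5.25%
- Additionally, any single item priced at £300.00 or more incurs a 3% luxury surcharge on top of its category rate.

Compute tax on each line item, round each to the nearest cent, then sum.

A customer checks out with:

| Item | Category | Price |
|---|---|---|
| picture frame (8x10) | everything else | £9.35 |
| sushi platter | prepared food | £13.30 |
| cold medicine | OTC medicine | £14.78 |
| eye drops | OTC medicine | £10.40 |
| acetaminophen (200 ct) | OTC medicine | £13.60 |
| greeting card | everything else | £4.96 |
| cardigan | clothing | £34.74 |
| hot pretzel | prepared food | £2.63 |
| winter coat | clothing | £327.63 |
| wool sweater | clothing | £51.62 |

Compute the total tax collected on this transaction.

£13.64

Picture frame (8x10) £9.35: everything else → 5.25% → £0.49
Sushi platter £13.30: prepared food → 4% → £0.53
Cold medicine £14.78: OTC medicine → 6.25% → £0.92
Eye drops £10.40: OTC medicine → 6.25% → £0.65
Acetaminophen (200 ct) £13.60: OTC medicine → 6.25% → £0.85
Greeting card £4.96: everything else → 5.25% → £0.26
Cardigan £34.74: clothing → 0% → £0.00
Hot pretzel £2.63: prepared food → 4% → £0.11
Winter coat £327.63: clothing → 0% + 3% surcharge = 3% → £9.83
Wool sweater £51.62: clothing → 0% → £0.00
Total tax = £0.49 + £0.53 + £0.92 + £0.65 + £0.85 + £0.26 + £0.11 + £9.83 = £13.64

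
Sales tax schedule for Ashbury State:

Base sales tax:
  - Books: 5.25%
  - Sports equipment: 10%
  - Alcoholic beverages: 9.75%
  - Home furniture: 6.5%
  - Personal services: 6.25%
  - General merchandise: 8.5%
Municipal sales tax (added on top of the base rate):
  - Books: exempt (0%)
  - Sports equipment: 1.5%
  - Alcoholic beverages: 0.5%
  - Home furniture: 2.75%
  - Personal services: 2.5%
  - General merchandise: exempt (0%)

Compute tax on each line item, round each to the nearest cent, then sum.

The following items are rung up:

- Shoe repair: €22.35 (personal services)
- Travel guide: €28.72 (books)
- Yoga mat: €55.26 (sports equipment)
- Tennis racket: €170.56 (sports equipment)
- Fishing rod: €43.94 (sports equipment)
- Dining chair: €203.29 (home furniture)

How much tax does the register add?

Shoe repair €22.35: personal services → 6.25% + 2.5% municipal = 8.75% → €1.96
Travel guide €28.72: books → 5.25% + 0% municipal = 5.25% → €1.51
Yoga mat €55.26: sports equipment → 10% + 1.5% municipal = 11.5% → €6.35
Tennis racket €170.56: sports equipment → 10% + 1.5% municipal = 11.5% → €19.61
Fishing rod €43.94: sports equipment → 10% + 1.5% municipal = 11.5% → €5.05
Dining chair €203.29: home furniture → 6.5% + 2.75% municipal = 9.25% → €18.80
Total tax = €1.96 + €1.51 + €6.35 + €19.61 + €5.05 + €18.80 = €53.28

€53.28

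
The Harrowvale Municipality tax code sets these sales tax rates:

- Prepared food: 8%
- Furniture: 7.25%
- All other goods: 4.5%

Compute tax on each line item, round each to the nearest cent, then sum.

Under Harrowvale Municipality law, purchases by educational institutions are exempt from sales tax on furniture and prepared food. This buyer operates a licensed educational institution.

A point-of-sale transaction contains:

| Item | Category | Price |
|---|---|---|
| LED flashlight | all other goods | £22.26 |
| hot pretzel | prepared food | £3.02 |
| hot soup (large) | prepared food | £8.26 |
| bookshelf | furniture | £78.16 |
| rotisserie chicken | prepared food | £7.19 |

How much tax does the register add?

LED flashlight £22.26: all other goods → 4.5% → £1.00
Hot pretzel £3.02: prepared food, buyer-exempt → 0% → £0.00
Hot soup (large) £8.26: prepared food, buyer-exempt → 0% → £0.00
Bookshelf £78.16: furniture, buyer-exempt → 0% → £0.00
Rotisserie chicken £7.19: prepared food, buyer-exempt → 0% → £0.00
Total tax = £1.00

£1.00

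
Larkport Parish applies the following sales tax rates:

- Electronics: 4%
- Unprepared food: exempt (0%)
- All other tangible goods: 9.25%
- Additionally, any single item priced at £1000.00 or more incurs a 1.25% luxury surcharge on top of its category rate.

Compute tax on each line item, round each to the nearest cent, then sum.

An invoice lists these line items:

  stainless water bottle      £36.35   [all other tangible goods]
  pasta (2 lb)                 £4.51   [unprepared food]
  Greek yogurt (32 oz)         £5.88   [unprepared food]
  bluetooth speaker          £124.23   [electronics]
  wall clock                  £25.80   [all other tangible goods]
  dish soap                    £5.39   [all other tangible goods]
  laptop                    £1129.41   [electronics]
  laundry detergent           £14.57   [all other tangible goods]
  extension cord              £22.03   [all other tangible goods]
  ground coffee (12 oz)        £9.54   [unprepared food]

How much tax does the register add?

£73.90

Stainless water bottle £36.35: all other tangible goods → 9.25% → £3.36
Pasta (2 lb) £4.51: unprepared food → 0% → £0.00
Greek yogurt (32 oz) £5.88: unprepared food → 0% → £0.00
Bluetooth speaker £124.23: electronics → 4% → £4.97
Wall clock £25.80: all other tangible goods → 9.25% → £2.39
Dish soap £5.39: all other tangible goods → 9.25% → £0.50
Laptop £1129.41: electronics → 4% + 1.25% surcharge = 5.25% → £59.29
Laundry detergent £14.57: all other tangible goods → 9.25% → £1.35
Extension cord £22.03: all other tangible goods → 9.25% → £2.04
Ground coffee (12 oz) £9.54: unprepared food → 0% → £0.00
Total tax = £3.36 + £4.97 + £2.39 + £0.50 + £59.29 + £1.35 + £2.04 = £73.90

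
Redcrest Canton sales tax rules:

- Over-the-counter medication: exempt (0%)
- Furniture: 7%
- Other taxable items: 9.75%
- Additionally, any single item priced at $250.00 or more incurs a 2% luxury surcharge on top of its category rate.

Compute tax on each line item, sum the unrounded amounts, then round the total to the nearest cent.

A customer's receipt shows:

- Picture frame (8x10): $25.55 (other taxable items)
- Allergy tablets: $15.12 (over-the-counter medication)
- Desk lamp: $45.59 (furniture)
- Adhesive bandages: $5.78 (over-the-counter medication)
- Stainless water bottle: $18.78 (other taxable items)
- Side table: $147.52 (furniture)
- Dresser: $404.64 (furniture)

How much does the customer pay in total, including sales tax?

$717.24

Picture frame (8x10) $25.55: other taxable items → 9.75% → $2.491125
Allergy tablets $15.12: over-the-counter medication → 0% → $0.00
Desk lamp $45.59: furniture → 7% → $3.1913
Adhesive bandages $5.78: over-the-counter medication → 0% → $0.00
Stainless water bottle $18.78: other taxable items → 9.75% → $1.83105
Side table $147.52: furniture → 7% → $10.3264
Dresser $404.64: furniture → 7% + 2% surcharge = 9% → $36.4176
Subtotal = $662.98; unrounded tax = $54.257475 → $54.26; total due = $717.24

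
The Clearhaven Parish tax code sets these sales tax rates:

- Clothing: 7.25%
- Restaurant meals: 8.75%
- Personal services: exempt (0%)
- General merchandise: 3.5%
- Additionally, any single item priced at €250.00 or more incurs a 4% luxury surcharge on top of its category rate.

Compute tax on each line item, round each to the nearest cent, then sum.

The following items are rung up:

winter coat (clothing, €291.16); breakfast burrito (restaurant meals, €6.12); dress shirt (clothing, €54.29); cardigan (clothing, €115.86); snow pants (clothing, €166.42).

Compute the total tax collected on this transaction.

Winter coat €291.16: clothing → 7.25% + 4% surcharge = 11.25% → €32.76
Breakfast burrito €6.12: restaurant meals → 8.75% → €0.54
Dress shirt €54.29: clothing → 7.25% → €3.94
Cardigan €115.86: clothing → 7.25% → €8.40
Snow pants €166.42: clothing → 7.25% → €12.07
Total tax = €32.76 + €0.54 + €3.94 + €8.40 + €12.07 = €57.71

€57.71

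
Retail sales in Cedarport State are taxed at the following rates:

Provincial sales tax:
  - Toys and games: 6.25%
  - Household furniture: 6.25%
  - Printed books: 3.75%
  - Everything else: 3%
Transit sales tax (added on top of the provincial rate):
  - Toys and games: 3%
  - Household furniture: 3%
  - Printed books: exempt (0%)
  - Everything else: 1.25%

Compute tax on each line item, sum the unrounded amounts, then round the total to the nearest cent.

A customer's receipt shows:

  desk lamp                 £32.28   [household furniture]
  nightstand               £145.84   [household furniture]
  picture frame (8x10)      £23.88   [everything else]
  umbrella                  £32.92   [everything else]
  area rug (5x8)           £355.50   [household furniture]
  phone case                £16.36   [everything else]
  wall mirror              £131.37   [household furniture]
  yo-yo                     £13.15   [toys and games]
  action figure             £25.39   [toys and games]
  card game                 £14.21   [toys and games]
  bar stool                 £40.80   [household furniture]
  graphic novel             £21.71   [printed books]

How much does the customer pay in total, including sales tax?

Desk lamp £32.28: household furniture → 6.25% + 3% transit = 9.25% → £2.9859
Nightstand £145.84: household furniture → 6.25% + 3% transit = 9.25% → £13.4902
Picture frame (8x10) £23.88: everything else → 3% + 1.25% transit = 4.25% → £1.0149
Umbrella £32.92: everything else → 3% + 1.25% transit = 4.25% → £1.3991
Area rug (5x8) £355.50: household furniture → 6.25% + 3% transit = 9.25% → £32.88375
Phone case £16.36: everything else → 3% + 1.25% transit = 4.25% → £0.6953
Wall mirror £131.37: household furniture → 6.25% + 3% transit = 9.25% → £12.151725
Yo-yo £13.15: toys and games → 6.25% + 3% transit = 9.25% → £1.216375
Action figure £25.39: toys and games → 6.25% + 3% transit = 9.25% → £2.348575
Card game £14.21: toys and games → 6.25% + 3% transit = 9.25% → £1.314425
Bar stool £40.80: household furniture → 6.25% + 3% transit = 9.25% → £3.774
Graphic novel £21.71: printed books → 3.75% + 0% transit = 3.75% → £0.814125
Subtotal = £853.41; unrounded tax = £74.088375 → £74.09; total due = £927.50

£927.50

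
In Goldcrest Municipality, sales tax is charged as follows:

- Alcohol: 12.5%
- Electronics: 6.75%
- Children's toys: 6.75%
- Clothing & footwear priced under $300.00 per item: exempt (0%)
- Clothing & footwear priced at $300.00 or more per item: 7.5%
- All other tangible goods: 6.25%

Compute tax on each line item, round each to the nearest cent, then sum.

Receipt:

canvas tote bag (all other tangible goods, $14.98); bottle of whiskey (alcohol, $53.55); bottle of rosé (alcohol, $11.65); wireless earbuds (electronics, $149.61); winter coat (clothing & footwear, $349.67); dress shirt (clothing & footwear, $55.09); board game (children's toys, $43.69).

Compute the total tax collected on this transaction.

$48.37

Canvas tote bag $14.98: all other tangible goods → 6.25% → $0.94
Bottle of whiskey $53.55: alcohol → 12.5% → $6.69
Bottle of rosé $11.65: alcohol → 12.5% → $1.46
Wireless earbuds $149.61: electronics → 6.75% → $10.10
Winter coat $349.67: clothing & footwear, $300.00 or more → 7.5% → $26.23
Dress shirt $55.09: clothing & footwear, under $300.00 → 0% → $0.00
Board game $43.69: children's toys → 6.75% → $2.95
Total tax = $0.94 + $6.69 + $1.46 + $10.10 + $26.23 + $2.95 = $48.37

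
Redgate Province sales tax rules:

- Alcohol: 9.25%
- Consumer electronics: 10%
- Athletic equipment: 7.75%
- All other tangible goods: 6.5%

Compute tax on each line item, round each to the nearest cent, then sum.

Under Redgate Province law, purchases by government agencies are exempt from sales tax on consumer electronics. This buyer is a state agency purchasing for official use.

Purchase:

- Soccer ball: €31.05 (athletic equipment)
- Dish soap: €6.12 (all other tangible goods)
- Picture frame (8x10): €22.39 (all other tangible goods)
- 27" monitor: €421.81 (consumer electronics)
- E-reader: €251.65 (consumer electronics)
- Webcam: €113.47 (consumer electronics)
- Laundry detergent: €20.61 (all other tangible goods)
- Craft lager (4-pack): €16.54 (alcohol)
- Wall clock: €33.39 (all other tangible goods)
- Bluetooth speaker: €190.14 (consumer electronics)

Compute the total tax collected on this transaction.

Soccer ball €31.05: athletic equipment → 7.75% → €2.41
Dish soap €6.12: all other tangible goods → 6.5% → €0.40
Picture frame (8x10) €22.39: all other tangible goods → 6.5% → €1.46
27" monitor €421.81: consumer electronics, buyer-exempt → 0% → €0.00
E-reader €251.65: consumer electronics, buyer-exempt → 0% → €0.00
Webcam €113.47: consumer electronics, buyer-exempt → 0% → €0.00
Laundry detergent €20.61: all other tangible goods → 6.5% → €1.34
Craft lager (4-pack) €16.54: alcohol → 9.25% → €1.53
Wall clock €33.39: all other tangible goods → 6.5% → €2.17
Bluetooth speaker €190.14: consumer electronics, buyer-exempt → 0% → €0.00
Total tax = €2.41 + €0.40 + €1.46 + €1.34 + €1.53 + €2.17 = €9.31

€9.31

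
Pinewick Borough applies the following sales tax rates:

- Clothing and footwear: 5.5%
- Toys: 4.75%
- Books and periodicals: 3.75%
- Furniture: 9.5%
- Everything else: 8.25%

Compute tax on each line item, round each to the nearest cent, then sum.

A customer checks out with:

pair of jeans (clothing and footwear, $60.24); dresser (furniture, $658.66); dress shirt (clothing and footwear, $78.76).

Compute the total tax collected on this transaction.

Pair of jeans $60.24: clothing and footwear → 5.5% → $3.31
Dresser $658.66: furniture → 9.5% → $62.57
Dress shirt $78.76: clothing and footwear → 5.5% → $4.33
Total tax = $3.31 + $62.57 + $4.33 = $70.21

$70.21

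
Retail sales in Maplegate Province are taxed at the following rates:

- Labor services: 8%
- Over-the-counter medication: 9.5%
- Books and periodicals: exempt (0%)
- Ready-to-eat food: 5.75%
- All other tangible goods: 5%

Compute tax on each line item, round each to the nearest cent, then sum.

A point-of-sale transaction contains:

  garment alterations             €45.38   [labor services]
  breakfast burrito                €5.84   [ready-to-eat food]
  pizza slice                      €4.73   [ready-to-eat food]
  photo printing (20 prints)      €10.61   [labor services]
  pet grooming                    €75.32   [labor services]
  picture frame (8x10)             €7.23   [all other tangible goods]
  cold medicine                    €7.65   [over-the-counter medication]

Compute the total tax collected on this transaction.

Garment alterations €45.38: labor services → 8% → €3.63
Breakfast burrito €5.84: ready-to-eat food → 5.75% → €0.34
Pizza slice €4.73: ready-to-eat food → 5.75% → €0.27
Photo printing (20 prints) €10.61: labor services → 8% → €0.85
Pet grooming €75.32: labor services → 8% → €6.03
Picture frame (8x10) €7.23: all other tangible goods → 5% → €0.36
Cold medicine €7.65: over-the-counter medication → 9.5% → €0.73
Total tax = €3.63 + €0.34 + €0.27 + €0.85 + €6.03 + €0.36 + €0.73 = €12.21

€12.21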